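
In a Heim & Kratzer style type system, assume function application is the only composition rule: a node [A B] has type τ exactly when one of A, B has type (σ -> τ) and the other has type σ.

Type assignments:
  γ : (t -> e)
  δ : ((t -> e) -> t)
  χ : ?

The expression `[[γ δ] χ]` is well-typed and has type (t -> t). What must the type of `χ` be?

(t -> (t -> t))

[[γ δ] χ] must have type (t -> t). The sister [γ δ] has type t; that is not a function onto (t -> t), so χ must be the functor, of type (t -> (t -> t)).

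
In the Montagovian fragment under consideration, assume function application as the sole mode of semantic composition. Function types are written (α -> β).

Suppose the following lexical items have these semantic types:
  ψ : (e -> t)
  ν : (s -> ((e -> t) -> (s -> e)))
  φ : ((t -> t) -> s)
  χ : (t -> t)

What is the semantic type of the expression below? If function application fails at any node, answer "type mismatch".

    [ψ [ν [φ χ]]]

[φ χ]: φ is ((t -> t) -> s), χ is (t -> t); result s.
[ν [φ χ]]: ν is (s -> ((e -> t) -> (s -> e))), [φ χ] is s; result ((e -> t) -> (s -> e)).
[ψ [ν [φ χ]]]: [ν [φ χ]] is ((e -> t) -> (s -> e)), ψ is (e -> t); result (s -> e).

(s -> e)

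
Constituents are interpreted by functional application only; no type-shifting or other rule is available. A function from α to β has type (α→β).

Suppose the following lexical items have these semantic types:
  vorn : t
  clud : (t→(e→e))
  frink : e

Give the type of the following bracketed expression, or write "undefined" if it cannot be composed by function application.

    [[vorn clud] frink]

e

[vorn clud]: functor clud : (t→(e→e)), argument vorn : t; result (e→e).
[[vorn clud] frink]: functor [vorn clud] : (e→e), argument frink : e; result e.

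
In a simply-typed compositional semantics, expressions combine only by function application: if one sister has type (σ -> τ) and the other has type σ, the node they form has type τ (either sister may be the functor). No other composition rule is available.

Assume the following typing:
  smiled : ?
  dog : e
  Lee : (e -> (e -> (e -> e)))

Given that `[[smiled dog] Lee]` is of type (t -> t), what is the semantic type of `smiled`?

(e -> ((e -> (e -> (e -> e))) -> (t -> t)))

[[smiled dog] Lee] must have type (t -> t). The sister Lee has type (e -> (e -> (e -> e))); that is not a function onto (t -> t), so [smiled dog] must be the functor, of type ((e -> (e -> (e -> e))) -> (t -> t)).
[smiled dog] must have type ((e -> (e -> (e -> e))) -> (t -> t)). The sister dog has type e; that is not a function onto ((e -> (e -> (e -> e))) -> (t -> t)), so smiled must be the functor, of type (e -> ((e -> (e -> (e -> e))) -> (t -> t))).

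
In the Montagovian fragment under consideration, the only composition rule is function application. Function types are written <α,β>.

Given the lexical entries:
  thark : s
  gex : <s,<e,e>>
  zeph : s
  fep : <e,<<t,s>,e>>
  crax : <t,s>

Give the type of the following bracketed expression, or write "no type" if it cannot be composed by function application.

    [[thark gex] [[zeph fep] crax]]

At [thark gex], gex : <s,<e,e>> takes thark : s, giving <e,e>.
At [zeph fep]: neither s nor <e,<<t,s>,e>> can take the other as argument; the node is ill-typed.

no type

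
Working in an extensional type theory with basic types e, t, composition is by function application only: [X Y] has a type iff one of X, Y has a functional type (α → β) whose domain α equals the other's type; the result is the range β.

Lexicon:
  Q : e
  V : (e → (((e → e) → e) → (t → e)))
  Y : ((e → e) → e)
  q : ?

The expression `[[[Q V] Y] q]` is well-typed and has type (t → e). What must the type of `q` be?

[[[Q V] Y] q] must have type (t → e). The sister [[Q V] Y] has type (t → e); that is not a function onto (t → e), so q must be the functor, of type ((t → e) → (t → e)).

((t → e) → (t → e))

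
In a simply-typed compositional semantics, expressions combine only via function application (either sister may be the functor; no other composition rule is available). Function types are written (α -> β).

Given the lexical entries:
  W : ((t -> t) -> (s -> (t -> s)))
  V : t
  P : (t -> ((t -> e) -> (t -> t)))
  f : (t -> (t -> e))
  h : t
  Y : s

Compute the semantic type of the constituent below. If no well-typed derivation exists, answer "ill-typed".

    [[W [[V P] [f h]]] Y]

[V P] — P of type (t -> ((t -> e) -> (t -> t))) combines with V of type t: type ((t -> e) -> (t -> t)).
[f h] — f of type (t -> (t -> e)) combines with h of type t: type (t -> e).
[[V P] [f h]] — [V P] of type ((t -> e) -> (t -> t)) combines with [f h] of type (t -> e): type (t -> t).
[W [[V P] [f h]]] — W of type ((t -> t) -> (s -> (t -> s))) combines with [[V P] [f h]] of type (t -> t): type (s -> (t -> s)).
[[W [[V P] [f h]]] Y] — [W [[V P] [f h]]] of type (s -> (t -> s)) combines with Y of type s: type (t -> s).

(t -> s)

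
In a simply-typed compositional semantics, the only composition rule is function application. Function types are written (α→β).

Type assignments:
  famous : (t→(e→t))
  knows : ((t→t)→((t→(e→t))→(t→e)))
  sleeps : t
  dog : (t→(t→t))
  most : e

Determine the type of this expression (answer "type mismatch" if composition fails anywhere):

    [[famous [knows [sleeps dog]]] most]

type mismatch

[sleeps dog] — dog of type (t→(t→t)) combines with sleeps of type t: type (t→t).
[knows [sleeps dog]] — knows of type ((t→t)→((t→(e→t))→(t→e))) combines with [sleeps dog] of type (t→t): type ((t→(e→t))→(t→e)).
[famous [knows [sleeps dog]]] — [knows [sleeps dog]] of type ((t→(e→t))→(t→e)) combines with famous of type (t→(e→t)): type (t→e).
[[famous [knows [sleeps dog]]] most]: (t→e) and e cannot combine by function application — type clash.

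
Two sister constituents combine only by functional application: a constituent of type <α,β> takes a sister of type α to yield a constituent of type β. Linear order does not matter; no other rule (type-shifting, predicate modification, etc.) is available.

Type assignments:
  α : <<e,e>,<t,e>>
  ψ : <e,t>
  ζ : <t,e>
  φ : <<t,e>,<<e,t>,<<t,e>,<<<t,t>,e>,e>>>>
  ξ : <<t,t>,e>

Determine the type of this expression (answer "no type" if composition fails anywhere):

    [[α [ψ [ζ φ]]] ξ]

no type

At [ζ φ], φ : <<t,e>,<<e,t>,<<t,e>,<<<t,t>,e>,e>>>> takes ζ : <t,e>, giving <<e,t>,<<t,e>,<<<t,t>,e>,e>>>.
At [ψ [ζ φ]], [ζ φ] : <<e,t>,<<t,e>,<<<t,t>,e>,e>>> takes ψ : <e,t>, giving <<t,e>,<<<t,t>,e>,e>>.
[α [ψ [ζ φ]]]: <<e,e>,<t,e>> and <<t,e>,<<<t,t>,e>,e>> cannot combine by function application — type clash.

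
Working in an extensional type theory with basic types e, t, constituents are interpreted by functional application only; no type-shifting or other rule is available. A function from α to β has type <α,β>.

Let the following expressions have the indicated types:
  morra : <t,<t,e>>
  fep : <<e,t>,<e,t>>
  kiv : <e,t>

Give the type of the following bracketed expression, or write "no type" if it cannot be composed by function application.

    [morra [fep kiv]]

[fep kiv]: <<e,t>,<e,t>> applied to <e,t> yields <e,t>.
[morra [fep kiv]]: <t,<t,e>> with <e,t> — neither is a function whose domain matches the other; composition fails here.

no type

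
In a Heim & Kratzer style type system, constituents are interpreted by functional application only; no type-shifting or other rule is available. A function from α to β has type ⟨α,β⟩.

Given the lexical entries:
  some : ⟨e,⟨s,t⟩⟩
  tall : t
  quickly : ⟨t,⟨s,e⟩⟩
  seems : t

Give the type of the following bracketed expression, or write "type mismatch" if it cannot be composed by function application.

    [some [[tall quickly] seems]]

type mismatch

[tall quickly]: functor quickly : ⟨t,⟨s,e⟩⟩, argument tall : t; result ⟨s,e⟩.
[[tall quickly] seems]: ⟨s,e⟩ with t — neither is a function whose domain matches the other; composition fails here.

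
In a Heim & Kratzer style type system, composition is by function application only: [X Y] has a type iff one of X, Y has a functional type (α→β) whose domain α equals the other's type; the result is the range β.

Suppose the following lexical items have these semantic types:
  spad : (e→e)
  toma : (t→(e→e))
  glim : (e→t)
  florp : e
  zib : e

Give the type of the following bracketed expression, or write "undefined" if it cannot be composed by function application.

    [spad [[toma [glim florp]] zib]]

e

[glim florp] — glim of type (e→t) combines with florp of type e: type t.
[toma [glim florp]] — toma of type (t→(e→e)) combines with [glim florp] of type t: type (e→e).
[[toma [glim florp]] zib] — [toma [glim florp]] of type (e→e) combines with zib of type e: type e.
[spad [[toma [glim florp]] zib]] — spad of type (e→e) combines with [[toma [glim florp]] zib] of type e: type e.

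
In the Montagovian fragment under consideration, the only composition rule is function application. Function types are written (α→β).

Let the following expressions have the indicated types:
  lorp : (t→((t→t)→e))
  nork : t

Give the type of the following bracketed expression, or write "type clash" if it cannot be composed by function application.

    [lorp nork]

At [lorp nork], lorp : (t→((t→t)→e)) takes nork : t, giving ((t→t)→e).

((t→t)→e)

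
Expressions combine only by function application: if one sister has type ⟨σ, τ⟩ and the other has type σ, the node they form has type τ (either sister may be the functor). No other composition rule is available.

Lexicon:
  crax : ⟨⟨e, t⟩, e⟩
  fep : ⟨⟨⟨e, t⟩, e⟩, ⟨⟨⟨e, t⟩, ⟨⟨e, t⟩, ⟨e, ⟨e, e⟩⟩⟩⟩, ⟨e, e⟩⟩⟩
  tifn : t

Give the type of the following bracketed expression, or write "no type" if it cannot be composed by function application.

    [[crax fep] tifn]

no type

[crax fep]: fep is ⟨⟨⟨e, t⟩, e⟩, ⟨⟨⟨e, t⟩, ⟨⟨e, t⟩, ⟨e, ⟨e, e⟩⟩⟩⟩, ⟨e, e⟩⟩⟩, crax is ⟨⟨e, t⟩, e⟩; result ⟨⟨⟨e, t⟩, ⟨⟨e, t⟩, ⟨e, ⟨e, e⟩⟩⟩⟩, ⟨e, e⟩⟩.
At [[crax fep] tifn]: neither ⟨⟨⟨e, t⟩, ⟨⟨e, t⟩, ⟨e, ⟨e, e⟩⟩⟩⟩, ⟨e, e⟩⟩ nor t can take the other as argument; the node is ill-typed.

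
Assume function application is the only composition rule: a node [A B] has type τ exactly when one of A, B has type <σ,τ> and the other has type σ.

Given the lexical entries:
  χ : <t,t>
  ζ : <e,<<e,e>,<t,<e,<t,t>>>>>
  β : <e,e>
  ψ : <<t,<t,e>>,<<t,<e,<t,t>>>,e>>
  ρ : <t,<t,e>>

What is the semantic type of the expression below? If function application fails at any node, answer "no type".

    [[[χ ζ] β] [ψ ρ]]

[χ ζ]: <t,t> and <e,<<e,e>,<t,<e,<t,t>>>>> cannot combine by function application — type clash.

no type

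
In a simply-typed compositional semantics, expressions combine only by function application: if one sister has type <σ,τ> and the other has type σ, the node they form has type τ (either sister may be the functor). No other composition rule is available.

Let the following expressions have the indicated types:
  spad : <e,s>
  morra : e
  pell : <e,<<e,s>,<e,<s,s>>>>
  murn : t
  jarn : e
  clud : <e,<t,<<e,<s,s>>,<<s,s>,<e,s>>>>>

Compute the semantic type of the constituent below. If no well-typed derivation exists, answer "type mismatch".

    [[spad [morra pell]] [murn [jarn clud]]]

At [morra pell], pell : <e,<<e,s>,<e,<s,s>>>> takes morra : e, giving <<e,s>,<e,<s,s>>>.
At [spad [morra pell]], [morra pell] : <<e,s>,<e,<s,s>>> takes spad : <e,s>, giving <e,<s,s>>.
At [jarn clud], clud : <e,<t,<<e,<s,s>>,<<s,s>,<e,s>>>>> takes jarn : e, giving <t,<<e,<s,s>>,<<s,s>,<e,s>>>>.
At [murn [jarn clud]], [jarn clud] : <t,<<e,<s,s>>,<<s,s>,<e,s>>>> takes murn : t, giving <<e,<s,s>>,<<s,s>,<e,s>>>.
At [[spad [morra pell]] [murn [jarn clud]]], [murn [jarn clud]] : <<e,<s,s>>,<<s,s>,<e,s>>> takes [spad [morra pell]] : <e,<s,s>>, giving <<s,s>,<e,s>>.

<<s,s>,<e,s>>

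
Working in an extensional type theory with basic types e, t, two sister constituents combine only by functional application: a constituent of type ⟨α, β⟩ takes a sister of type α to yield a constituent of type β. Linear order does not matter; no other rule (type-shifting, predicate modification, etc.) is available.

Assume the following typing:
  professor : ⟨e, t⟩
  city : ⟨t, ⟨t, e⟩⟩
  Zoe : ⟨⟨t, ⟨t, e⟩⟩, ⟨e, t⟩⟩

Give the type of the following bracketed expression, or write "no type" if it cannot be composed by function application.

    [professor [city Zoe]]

[city Zoe]: functor Zoe : ⟨⟨t, ⟨t, e⟩⟩, ⟨e, t⟩⟩, argument city : ⟨t, ⟨t, e⟩⟩; result ⟨e, t⟩.
[professor [city Zoe]]: ⟨e, t⟩ with ⟨e, t⟩ — neither is a function whose domain matches the other; composition fails here.

no type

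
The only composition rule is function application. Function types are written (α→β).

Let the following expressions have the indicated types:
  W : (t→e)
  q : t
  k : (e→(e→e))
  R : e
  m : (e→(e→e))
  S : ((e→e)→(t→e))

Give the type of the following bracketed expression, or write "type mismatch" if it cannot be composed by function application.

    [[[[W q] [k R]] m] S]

[W q] — W of type (t→e) combines with q of type t: type e.
[k R] — k of type (e→(e→e)) combines with R of type e: type (e→e).
[[W q] [k R]] — [k R] of type (e→e) combines with [W q] of type e: type e.
[[[W q] [k R]] m] — m of type (e→(e→e)) combines with [[W q] [k R]] of type e: type (e→e).
[[[[W q] [k R]] m] S] — S of type ((e→e)→(t→e)) combines with [[[W q] [k R]] m] of type (e→e): type (t→e).

(t→e)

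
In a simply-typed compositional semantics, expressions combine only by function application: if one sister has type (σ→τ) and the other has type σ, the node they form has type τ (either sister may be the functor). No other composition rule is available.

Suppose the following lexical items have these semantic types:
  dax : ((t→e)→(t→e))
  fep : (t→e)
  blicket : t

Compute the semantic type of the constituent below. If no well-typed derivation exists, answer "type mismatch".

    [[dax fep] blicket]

[dax fep]: ((t→e)→(t→e)) applied to (t→e) yields (t→e).
[[dax fep] blicket]: (t→e) applied to t yields e.

e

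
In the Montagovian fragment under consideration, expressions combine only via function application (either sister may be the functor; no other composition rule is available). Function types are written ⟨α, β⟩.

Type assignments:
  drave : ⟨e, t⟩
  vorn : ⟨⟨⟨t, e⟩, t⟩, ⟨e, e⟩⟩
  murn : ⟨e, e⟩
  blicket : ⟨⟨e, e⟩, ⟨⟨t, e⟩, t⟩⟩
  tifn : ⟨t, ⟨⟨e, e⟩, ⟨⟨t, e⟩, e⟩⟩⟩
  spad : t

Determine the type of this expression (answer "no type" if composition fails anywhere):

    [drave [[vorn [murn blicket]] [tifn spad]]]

[murn blicket] — blicket of type ⟨⟨e, e⟩, ⟨⟨t, e⟩, t⟩⟩ combines with murn of type ⟨e, e⟩: type ⟨⟨t, e⟩, t⟩.
[vorn [murn blicket]] — vorn of type ⟨⟨⟨t, e⟩, t⟩, ⟨e, e⟩⟩ combines with [murn blicket] of type ⟨⟨t, e⟩, t⟩: type ⟨e, e⟩.
[tifn spad] — tifn of type ⟨t, ⟨⟨e, e⟩, ⟨⟨t, e⟩, e⟩⟩⟩ combines with spad of type t: type ⟨⟨e, e⟩, ⟨⟨t, e⟩, e⟩⟩.
[[vorn [murn blicket]] [tifn spad]] — [tifn spad] of type ⟨⟨e, e⟩, ⟨⟨t, e⟩, e⟩⟩ combines with [vorn [murn blicket]] of type ⟨e, e⟩: type ⟨⟨t, e⟩, e⟩.
[drave [[vorn [murn blicket]] [tifn spad]]]: ⟨e, t⟩ and ⟨⟨t, e⟩, e⟩ cannot combine by function application — type clash.

no type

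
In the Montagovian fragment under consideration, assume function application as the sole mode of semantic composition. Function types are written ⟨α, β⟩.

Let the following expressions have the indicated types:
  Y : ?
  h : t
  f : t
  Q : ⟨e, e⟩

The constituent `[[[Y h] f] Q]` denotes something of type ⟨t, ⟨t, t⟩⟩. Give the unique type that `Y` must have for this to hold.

⟨t, ⟨t, ⟨⟨e, e⟩, ⟨t, ⟨t, t⟩⟩⟩⟩⟩

[[[Y h] f] Q] is required to be ⟨t, ⟨t, t⟩⟩. Q : ⟨e, e⟩ cannot yield ⟨t, ⟨t, t⟩⟩ as functor, so [[Y h] f] : ⟨⟨e, e⟩, ⟨t, ⟨t, t⟩⟩⟩.
[[Y h] f] is required to be ⟨⟨e, e⟩, ⟨t, ⟨t, t⟩⟩⟩. f : t cannot yield ⟨⟨e, e⟩, ⟨t, ⟨t, t⟩⟩⟩ as functor, so [Y h] : ⟨t, ⟨⟨e, e⟩, ⟨t, ⟨t, t⟩⟩⟩⟩.
[Y h] is required to be ⟨t, ⟨⟨e, e⟩, ⟨t, ⟨t, t⟩⟩⟩⟩. h : t cannot yield ⟨t, ⟨⟨e, e⟩, ⟨t, ⟨t, t⟩⟩⟩⟩ as functor, so Y : ⟨t, ⟨t, ⟨⟨e, e⟩, ⟨t, ⟨t, t⟩⟩⟩⟩⟩.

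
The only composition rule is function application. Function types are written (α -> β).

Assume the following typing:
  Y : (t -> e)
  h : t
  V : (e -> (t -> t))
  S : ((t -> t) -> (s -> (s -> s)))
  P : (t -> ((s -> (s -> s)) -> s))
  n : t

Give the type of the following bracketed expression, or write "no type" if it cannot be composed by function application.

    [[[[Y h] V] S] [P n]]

[Y h] — Y of type (t -> e) combines with h of type t: type e.
[[Y h] V] — V of type (e -> (t -> t)) combines with [Y h] of type e: type (t -> t).
[[[Y h] V] S] — S of type ((t -> t) -> (s -> (s -> s))) combines with [[Y h] V] of type (t -> t): type (s -> (s -> s)).
[P n] — P of type (t -> ((s -> (s -> s)) -> s)) combines with n of type t: type ((s -> (s -> s)) -> s).
[[[[Y h] V] S] [P n]] — [P n] of type ((s -> (s -> s)) -> s) combines with [[[Y h] V] S] of type (s -> (s -> s)): type s.

s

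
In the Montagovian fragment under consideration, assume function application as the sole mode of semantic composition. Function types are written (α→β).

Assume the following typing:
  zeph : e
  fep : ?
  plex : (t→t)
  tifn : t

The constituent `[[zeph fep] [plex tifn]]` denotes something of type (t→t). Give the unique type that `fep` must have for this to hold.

(e→(t→(t→t)))

[[zeph fep] [plex tifn]] must have type (t→t). The sister [plex tifn] has type t; that is not a function onto (t→t), so [zeph fep] must be the functor, of type (t→(t→t)).
[zeph fep] must have type (t→(t→t)). The sister zeph has type e; that is not a function onto (t→(t→t)), so fep must be the functor, of type (e→(t→(t→t))).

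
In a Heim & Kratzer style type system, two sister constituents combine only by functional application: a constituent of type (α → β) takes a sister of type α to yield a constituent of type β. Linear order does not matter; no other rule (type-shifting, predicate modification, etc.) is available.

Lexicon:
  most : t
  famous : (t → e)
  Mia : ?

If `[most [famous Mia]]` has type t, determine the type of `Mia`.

((t → e) → (t → t))

[most [famous Mia]] is required to be t. most : t cannot yield t as functor, so [famous Mia] : (t → t).
[famous Mia] is required to be (t → t). famous : (t → e) cannot yield (t → t) as functor, so Mia : ((t → e) → (t → t)).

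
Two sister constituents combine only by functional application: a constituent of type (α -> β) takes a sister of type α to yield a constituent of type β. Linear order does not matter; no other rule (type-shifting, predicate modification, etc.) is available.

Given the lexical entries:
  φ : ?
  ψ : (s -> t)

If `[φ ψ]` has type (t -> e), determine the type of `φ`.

[φ ψ] is required to be (t -> e). ψ : (s -> t) cannot yield (t -> e) as functor, so φ : ((s -> t) -> (t -> e)).

((s -> t) -> (t -> e))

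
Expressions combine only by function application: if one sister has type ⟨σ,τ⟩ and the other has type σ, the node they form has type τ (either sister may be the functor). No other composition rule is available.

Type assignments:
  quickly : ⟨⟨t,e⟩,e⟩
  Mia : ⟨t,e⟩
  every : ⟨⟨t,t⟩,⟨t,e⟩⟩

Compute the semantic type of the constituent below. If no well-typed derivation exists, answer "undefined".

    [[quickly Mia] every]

[quickly Mia]: quickly is ⟨⟨t,e⟩,e⟩, Mia is ⟨t,e⟩; result e.
At [[quickly Mia] every]: neither e nor ⟨⟨t,t⟩,⟨t,e⟩⟩ can take the other as argument; the node is ill-typed.

undefined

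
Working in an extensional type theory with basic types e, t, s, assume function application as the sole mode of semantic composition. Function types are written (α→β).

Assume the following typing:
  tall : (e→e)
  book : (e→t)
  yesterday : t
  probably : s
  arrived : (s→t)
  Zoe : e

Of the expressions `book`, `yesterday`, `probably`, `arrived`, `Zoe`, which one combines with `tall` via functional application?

book : (e→t) — tall needs e; book needs e; neither fits.
yesterday : t — tall needs e; yesterday needs nothing (atomic); neither fits.
probably : s — tall needs e; probably needs nothing (atomic); neither fits.
arrived : (s→t) — tall needs e; arrived needs s; neither fits.
Zoe — combines: tall : (e→e) takes Zoe : e as argument, giving e.

Zoe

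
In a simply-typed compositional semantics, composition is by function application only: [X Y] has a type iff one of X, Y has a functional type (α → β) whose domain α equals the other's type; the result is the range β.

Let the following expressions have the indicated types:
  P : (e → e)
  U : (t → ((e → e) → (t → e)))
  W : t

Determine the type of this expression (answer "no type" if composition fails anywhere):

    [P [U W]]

(t → e)

[U W] — U of type (t → ((e → e) → (t → e))) combines with W of type t: type ((e → e) → (t → e)).
[P [U W]] — [U W] of type ((e → e) → (t → e)) combines with P of type (e → e): type (t → e).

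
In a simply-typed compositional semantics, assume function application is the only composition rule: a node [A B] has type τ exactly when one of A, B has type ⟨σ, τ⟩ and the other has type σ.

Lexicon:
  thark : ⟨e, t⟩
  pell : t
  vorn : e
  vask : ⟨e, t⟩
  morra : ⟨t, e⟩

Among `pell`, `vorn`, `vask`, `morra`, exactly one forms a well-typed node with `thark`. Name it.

vorn

pell : t — thark needs e; pell needs nothing (atomic); neither fits.
vorn — combines: thark : ⟨e, t⟩ takes vorn : e as argument, giving t.
vask : ⟨e, t⟩ — thark needs e; vask needs e; neither fits.
morra : ⟨t, e⟩ — thark needs e; morra needs t; neither fits.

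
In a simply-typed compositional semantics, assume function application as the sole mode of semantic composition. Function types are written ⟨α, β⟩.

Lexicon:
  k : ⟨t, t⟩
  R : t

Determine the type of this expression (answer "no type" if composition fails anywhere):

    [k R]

t

At [k R], k : ⟨t, t⟩ takes R : t, giving t.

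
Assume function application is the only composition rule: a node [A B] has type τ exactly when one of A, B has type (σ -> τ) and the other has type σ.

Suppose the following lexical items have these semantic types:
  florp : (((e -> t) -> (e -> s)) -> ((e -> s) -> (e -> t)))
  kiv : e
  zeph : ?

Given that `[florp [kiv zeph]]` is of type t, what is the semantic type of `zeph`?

(e -> ((((e -> t) -> (e -> s)) -> ((e -> s) -> (e -> t))) -> t))

[florp [kiv zeph]] is required to be t. florp : (((e -> t) -> (e -> s)) -> ((e -> s) -> (e -> t))) cannot yield t as functor, so [kiv zeph] : ((((e -> t) -> (e -> s)) -> ((e -> s) -> (e -> t))) -> t).
[kiv zeph] is required to be ((((e -> t) -> (e -> s)) -> ((e -> s) -> (e -> t))) -> t). kiv : e cannot yield ((((e -> t) -> (e -> s)) -> ((e -> s) -> (e -> t))) -> t) as functor, so zeph : (e -> ((((e -> t) -> (e -> s)) -> ((e -> s) -> (e -> t))) -> t)).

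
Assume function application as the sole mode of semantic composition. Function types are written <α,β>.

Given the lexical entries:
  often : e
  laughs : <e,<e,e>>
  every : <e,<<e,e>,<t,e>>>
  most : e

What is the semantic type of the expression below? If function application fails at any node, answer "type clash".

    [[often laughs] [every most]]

<t,e>

[often laughs]: <e,<e,e>> applied to e yields <e,e>.
[every most]: <e,<<e,e>,<t,e>>> applied to e yields <<e,e>,<t,e>>.
[[often laughs] [every most]]: <<e,e>,<t,e>> applied to <e,e> yields <t,e>.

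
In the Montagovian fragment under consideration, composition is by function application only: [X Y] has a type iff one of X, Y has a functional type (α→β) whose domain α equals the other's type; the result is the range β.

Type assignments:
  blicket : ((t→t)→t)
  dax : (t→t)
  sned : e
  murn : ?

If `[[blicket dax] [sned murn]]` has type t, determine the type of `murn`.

(e→(t→t))

For [[blicket dax] [sned murn]] to have type t with [blicket dax] of type t, [sned murn] must be the function: [sned murn] : (t→t).
For [sned murn] to have type (t→t) with sned of type e, murn must be the function: murn : (e→(t→t)).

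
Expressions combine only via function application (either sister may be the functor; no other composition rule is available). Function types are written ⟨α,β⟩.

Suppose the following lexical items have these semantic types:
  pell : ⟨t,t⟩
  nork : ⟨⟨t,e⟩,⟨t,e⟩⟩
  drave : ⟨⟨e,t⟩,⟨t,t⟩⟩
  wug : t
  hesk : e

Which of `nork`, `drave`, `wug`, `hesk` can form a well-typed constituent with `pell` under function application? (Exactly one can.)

nork : ⟨⟨t,e⟩,⟨t,e⟩⟩ — no; pell wants t, and nork wants ⟨t,e⟩.
drave : ⟨⟨e,t⟩,⟨t,t⟩⟩ — no; pell wants t, and drave wants ⟨e,t⟩.
wug — combines: pell : ⟨t,t⟩ takes wug : t as argument, giving t.
hesk : e — no; pell wants t, and hesk wants nothing (atomic).

wug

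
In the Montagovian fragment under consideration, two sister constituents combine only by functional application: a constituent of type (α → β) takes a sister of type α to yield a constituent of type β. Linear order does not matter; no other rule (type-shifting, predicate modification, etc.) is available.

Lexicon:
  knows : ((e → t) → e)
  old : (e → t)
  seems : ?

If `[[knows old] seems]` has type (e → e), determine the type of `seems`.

(e → (e → e))

[[knows old] seems] must have type (e → e). The sister [knows old] has type e; that is not a function onto (e → e), so seems must be the functor, of type (e → (e → e)).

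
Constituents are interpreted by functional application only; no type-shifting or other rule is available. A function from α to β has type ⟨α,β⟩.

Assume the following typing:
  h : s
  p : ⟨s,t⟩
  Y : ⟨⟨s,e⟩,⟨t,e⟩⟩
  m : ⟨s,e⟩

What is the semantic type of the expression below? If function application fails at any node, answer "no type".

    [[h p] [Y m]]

e

[h p]: functor p : ⟨s,t⟩, argument h : s; result t.
[Y m]: functor Y : ⟨⟨s,e⟩,⟨t,e⟩⟩, argument m : ⟨s,e⟩; result ⟨t,e⟩.
[[h p] [Y m]]: functor [Y m] : ⟨t,e⟩, argument [h p] : t; result e.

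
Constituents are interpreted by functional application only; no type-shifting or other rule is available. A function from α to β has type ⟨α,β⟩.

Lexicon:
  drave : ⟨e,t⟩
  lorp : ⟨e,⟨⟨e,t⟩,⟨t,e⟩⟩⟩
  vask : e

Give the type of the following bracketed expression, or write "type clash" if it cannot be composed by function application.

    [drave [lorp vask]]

⟨t,e⟩

At [lorp vask], lorp : ⟨e,⟨⟨e,t⟩,⟨t,e⟩⟩⟩ takes vask : e, giving ⟨⟨e,t⟩,⟨t,e⟩⟩.
At [drave [lorp vask]], [lorp vask] : ⟨⟨e,t⟩,⟨t,e⟩⟩ takes drave : ⟨e,t⟩, giving ⟨t,e⟩.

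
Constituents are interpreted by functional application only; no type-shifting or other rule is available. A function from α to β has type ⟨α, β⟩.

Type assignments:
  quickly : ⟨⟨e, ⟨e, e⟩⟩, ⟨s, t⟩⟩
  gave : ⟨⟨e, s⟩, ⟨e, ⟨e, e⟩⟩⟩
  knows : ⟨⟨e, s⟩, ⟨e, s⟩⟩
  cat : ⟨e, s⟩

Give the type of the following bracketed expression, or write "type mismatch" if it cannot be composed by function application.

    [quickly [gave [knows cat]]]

At [knows cat], knows : ⟨⟨e, s⟩, ⟨e, s⟩⟩ takes cat : ⟨e, s⟩, giving ⟨e, s⟩.
At [gave [knows cat]], gave : ⟨⟨e, s⟩, ⟨e, ⟨e, e⟩⟩⟩ takes [knows cat] : ⟨e, s⟩, giving ⟨e, ⟨e, e⟩⟩.
At [quickly [gave [knows cat]]], quickly : ⟨⟨e, ⟨e, e⟩⟩, ⟨s, t⟩⟩ takes [gave [knows cat]] : ⟨e, ⟨e, e⟩⟩, giving ⟨s, t⟩.

⟨s, t⟩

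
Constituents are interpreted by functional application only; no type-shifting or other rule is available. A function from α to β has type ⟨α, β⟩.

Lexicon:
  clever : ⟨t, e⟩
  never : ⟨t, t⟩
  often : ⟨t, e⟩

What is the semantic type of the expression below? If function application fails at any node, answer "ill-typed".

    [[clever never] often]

ill-typed

[clever never]: ⟨t, e⟩ with ⟨t, t⟩ — neither is a function whose domain matches the other; composition fails here.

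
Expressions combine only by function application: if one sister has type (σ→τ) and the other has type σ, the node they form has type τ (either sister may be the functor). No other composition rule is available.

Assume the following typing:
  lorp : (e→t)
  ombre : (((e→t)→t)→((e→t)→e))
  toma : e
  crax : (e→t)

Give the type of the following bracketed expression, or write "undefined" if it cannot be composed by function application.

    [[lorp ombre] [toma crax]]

[lorp ombre]: (e→t) with (((e→t)→t)→((e→t)→e)) — neither is a function whose domain matches the other; composition fails here.

undefined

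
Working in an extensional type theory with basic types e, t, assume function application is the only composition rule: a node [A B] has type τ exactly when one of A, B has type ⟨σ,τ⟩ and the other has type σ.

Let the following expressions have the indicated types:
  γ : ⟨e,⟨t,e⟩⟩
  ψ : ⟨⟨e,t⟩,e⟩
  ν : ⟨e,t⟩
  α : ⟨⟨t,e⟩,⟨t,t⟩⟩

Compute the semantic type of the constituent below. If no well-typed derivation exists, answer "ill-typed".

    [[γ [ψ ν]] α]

⟨t,t⟩

[ψ ν]: ⟨⟨e,t⟩,e⟩ applied to ⟨e,t⟩ yields e.
[γ [ψ ν]]: ⟨e,⟨t,e⟩⟩ applied to e yields ⟨t,e⟩.
[[γ [ψ ν]] α]: ⟨⟨t,e⟩,⟨t,t⟩⟩ applied to ⟨t,e⟩ yields ⟨t,t⟩.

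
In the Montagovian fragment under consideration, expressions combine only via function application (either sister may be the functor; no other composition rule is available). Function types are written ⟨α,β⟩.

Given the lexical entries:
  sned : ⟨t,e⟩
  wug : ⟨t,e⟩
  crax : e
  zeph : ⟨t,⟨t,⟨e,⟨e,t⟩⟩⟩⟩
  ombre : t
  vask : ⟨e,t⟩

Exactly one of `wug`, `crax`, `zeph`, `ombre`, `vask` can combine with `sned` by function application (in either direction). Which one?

wug : ⟨t,e⟩ — does not combine with sned.
crax : e — does not combine with sned.
zeph : ⟨t,⟨t,⟨e,⟨e,t⟩⟩⟩⟩ — does not combine with sned.
ombre — combines: sned : ⟨t,e⟩ takes ombre : t as argument, giving e.
vask : ⟨e,t⟩ — does not combine with sned.

ombre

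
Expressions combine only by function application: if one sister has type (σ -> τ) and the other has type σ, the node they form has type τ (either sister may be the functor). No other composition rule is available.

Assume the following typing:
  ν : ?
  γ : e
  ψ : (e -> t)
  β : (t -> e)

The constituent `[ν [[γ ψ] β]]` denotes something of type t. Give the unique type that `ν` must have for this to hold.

(e -> t)

For [ν [[γ ψ] β]] to have type t with [[γ ψ] β] of type e, ν must be the function: ν : (e -> t).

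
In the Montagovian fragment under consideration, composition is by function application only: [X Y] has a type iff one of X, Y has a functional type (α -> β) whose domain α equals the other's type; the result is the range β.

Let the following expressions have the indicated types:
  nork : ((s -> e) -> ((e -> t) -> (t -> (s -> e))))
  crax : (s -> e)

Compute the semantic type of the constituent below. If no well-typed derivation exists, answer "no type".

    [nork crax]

((e -> t) -> (t -> (s -> e)))

At [nork crax], nork : ((s -> e) -> ((e -> t) -> (t -> (s -> e)))) takes crax : (s -> e), giving ((e -> t) -> (t -> (s -> e))).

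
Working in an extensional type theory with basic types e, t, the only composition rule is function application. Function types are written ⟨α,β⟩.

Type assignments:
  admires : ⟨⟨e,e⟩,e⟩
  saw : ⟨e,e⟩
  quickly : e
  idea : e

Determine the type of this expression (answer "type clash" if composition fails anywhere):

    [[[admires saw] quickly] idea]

[admires saw]: functor admires : ⟨⟨e,e⟩,e⟩, argument saw : ⟨e,e⟩; result e.
[[admires saw] quickly]: e and e cannot combine by function application — type clash.

type clash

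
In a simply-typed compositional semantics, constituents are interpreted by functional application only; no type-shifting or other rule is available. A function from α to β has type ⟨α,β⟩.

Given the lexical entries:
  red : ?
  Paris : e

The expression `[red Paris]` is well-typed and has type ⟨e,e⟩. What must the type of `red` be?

⟨e,⟨e,e⟩⟩

[red Paris] must have type ⟨e,e⟩. The sister Paris has type e; that is not a function onto ⟨e,e⟩, so red must be the functor, of type ⟨e,⟨e,e⟩⟩.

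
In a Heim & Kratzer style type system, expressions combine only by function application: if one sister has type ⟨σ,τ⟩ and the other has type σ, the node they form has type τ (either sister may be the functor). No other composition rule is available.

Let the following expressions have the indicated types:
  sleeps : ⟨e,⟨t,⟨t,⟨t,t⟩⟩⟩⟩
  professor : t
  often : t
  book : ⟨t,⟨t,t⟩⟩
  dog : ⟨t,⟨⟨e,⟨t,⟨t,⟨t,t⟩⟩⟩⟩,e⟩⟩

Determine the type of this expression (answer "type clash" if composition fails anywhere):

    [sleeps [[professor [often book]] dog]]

At [often book], book : ⟨t,⟨t,t⟩⟩ takes often : t, giving ⟨t,t⟩.
At [professor [often book]], [often book] : ⟨t,t⟩ takes professor : t, giving t.
At [[professor [often book]] dog], dog : ⟨t,⟨⟨e,⟨t,⟨t,⟨t,t⟩⟩⟩⟩,e⟩⟩ takes [professor [often book]] : t, giving ⟨⟨e,⟨t,⟨t,⟨t,t⟩⟩⟩⟩,e⟩.
At [sleeps [[professor [often book]] dog]], [[professor [often book]] dog] : ⟨⟨e,⟨t,⟨t,⟨t,t⟩⟩⟩⟩,e⟩ takes sleeps : ⟨e,⟨t,⟨t,⟨t,t⟩⟩⟩⟩, giving e.

e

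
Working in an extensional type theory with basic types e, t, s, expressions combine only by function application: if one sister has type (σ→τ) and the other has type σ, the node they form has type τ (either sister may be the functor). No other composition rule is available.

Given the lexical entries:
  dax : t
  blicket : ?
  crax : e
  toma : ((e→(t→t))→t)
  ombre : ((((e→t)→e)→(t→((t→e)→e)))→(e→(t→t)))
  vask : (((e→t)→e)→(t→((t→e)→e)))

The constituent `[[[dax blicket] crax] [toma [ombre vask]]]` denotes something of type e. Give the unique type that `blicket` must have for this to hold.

[[[dax blicket] crax] [toma [ombre vask]]] must have type e. The sister [toma [ombre vask]] has type t; that is not a function onto e, so [[dax blicket] crax] must be the functor, of type (t→e).
[[dax blicket] crax] must have type (t→e). The sister crax has type e; that is not a function onto (t→e), so [dax blicket] must be the functor, of type (e→(t→e)).
[dax blicket] must have type (e→(t→e)). The sister dax has type t; that is not a function onto (e→(t→e)), so blicket must be the functor, of type (t→(e→(t→e))).

(t→(e→(t→e)))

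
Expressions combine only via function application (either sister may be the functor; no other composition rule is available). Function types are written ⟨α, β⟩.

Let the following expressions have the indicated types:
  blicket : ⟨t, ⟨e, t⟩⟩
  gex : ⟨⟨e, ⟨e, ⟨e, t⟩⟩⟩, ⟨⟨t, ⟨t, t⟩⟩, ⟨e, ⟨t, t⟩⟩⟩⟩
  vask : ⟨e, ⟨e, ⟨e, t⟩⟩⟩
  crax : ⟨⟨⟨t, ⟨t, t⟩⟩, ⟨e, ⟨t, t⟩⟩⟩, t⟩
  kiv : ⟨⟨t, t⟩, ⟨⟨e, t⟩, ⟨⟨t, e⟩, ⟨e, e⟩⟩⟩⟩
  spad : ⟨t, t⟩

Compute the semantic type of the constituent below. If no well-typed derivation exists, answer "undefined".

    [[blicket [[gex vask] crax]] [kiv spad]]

⟨⟨t, e⟩, ⟨e, e⟩⟩

[gex vask] — gex of type ⟨⟨e, ⟨e, ⟨e, t⟩⟩⟩, ⟨⟨t, ⟨t, t⟩⟩, ⟨e, ⟨t, t⟩⟩⟩⟩ combines with vask of type ⟨e, ⟨e, ⟨e, t⟩⟩⟩: type ⟨⟨t, ⟨t, t⟩⟩, ⟨e, ⟨t, t⟩⟩⟩.
[[gex vask] crax] — crax of type ⟨⟨⟨t, ⟨t, t⟩⟩, ⟨e, ⟨t, t⟩⟩⟩, t⟩ combines with [gex vask] of type ⟨⟨t, ⟨t, t⟩⟩, ⟨e, ⟨t, t⟩⟩⟩: type t.
[blicket [[gex vask] crax]] — blicket of type ⟨t, ⟨e, t⟩⟩ combines with [[gex vask] crax] of type t: type ⟨e, t⟩.
[kiv spad] — kiv of type ⟨⟨t, t⟩, ⟨⟨e, t⟩, ⟨⟨t, e⟩, ⟨e, e⟩⟩⟩⟩ combines with spad of type ⟨t, t⟩: type ⟨⟨e, t⟩, ⟨⟨t, e⟩, ⟨e, e⟩⟩⟩.
[[blicket [[gex vask] crax]] [kiv spad]] — [kiv spad] of type ⟨⟨e, t⟩, ⟨⟨t, e⟩, ⟨e, e⟩⟩⟩ combines with [blicket [[gex vask] crax]] of type ⟨e, t⟩: type ⟨⟨t, e⟩, ⟨e, e⟩⟩.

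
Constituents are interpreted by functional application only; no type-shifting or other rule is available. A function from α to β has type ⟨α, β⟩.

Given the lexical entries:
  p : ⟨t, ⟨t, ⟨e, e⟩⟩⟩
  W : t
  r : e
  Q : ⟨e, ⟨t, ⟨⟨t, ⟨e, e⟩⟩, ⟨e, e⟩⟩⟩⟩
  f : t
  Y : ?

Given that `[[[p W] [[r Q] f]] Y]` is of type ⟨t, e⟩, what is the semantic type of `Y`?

⟨⟨e, e⟩, ⟨t, e⟩⟩

[[[p W] [[r Q] f]] Y] is required to be ⟨t, e⟩. [[p W] [[r Q] f]] : ⟨e, e⟩ cannot yield ⟨t, e⟩ as functor, so Y : ⟨⟨e, e⟩, ⟨t, e⟩⟩.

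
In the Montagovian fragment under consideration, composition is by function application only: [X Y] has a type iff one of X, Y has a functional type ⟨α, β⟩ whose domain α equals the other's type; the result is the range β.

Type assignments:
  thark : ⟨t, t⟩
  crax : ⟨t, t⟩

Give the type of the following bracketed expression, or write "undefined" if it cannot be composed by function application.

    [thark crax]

[thark crax]: ⟨t, t⟩ and ⟨t, t⟩ cannot combine by function application — type clash.

undefined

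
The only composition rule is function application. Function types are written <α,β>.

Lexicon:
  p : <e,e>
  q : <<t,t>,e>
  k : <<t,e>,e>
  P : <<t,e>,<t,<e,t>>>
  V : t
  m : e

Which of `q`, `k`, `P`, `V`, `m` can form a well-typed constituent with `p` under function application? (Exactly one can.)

m

q : <<t,t>,e> — no; p wants e, and q wants <t,t>.
k : <<t,e>,e> — no; p wants e, and k wants <t,e>.
P : <<t,e>,<t,<e,t>>> — no; p wants e, and P wants <t,e>.
V : t — no; p wants e, and V wants nothing (atomic).
m — combines: p : <e,e> takes m : e as argument, giving e.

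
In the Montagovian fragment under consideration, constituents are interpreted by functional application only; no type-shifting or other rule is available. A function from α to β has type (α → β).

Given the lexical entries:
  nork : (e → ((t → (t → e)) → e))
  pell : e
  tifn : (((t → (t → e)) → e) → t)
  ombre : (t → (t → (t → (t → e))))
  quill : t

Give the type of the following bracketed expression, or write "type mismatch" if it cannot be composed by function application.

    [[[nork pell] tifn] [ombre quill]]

(t → (t → e))

[nork pell] — nork of type (e → ((t → (t → e)) → e)) combines with pell of type e: type ((t → (t → e)) → e).
[[nork pell] tifn] — tifn of type (((t → (t → e)) → e) → t) combines with [nork pell] of type ((t → (t → e)) → e): type t.
[ombre quill] — ombre of type (t → (t → (t → (t → e)))) combines with quill of type t: type (t → (t → (t → e))).
[[[nork pell] tifn] [ombre quill]] — [ombre quill] of type (t → (t → (t → e))) combines with [[nork pell] tifn] of type t: type (t → (t → e)).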